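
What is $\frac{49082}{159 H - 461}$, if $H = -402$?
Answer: $- \frac{49082}{64379} \approx -0.76239$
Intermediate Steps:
$\frac{49082}{159 H - 461} = \frac{49082}{159 \left(-402\right) - 461} = \frac{49082}{-63918 - 461} = \frac{49082}{-64379} = 49082 \left(- \frac{1}{64379}\right) = - \frac{49082}{64379}$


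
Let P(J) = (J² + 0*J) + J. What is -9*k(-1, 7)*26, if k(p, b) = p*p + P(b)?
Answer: -13338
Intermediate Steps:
P(J) = J + J² (P(J) = (J² + 0) + J = J² + J = J + J²)
k(p, b) = p² + b*(1 + b) (k(p, b) = p*p + b*(1 + b) = p² + b*(1 + b))
-9*k(-1, 7)*26 = -9*((-1)² + 7*(1 + 7))*26 = -9*(1 + 7*8)*26 = -9*(1 + 56)*26 = -9*57*26 = -513*26 = -13338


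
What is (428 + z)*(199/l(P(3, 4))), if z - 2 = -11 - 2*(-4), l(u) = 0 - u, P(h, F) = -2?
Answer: 84973/2 ≈ 42487.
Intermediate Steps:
l(u) = -u
z = -1 (z = 2 + (-11 - 2*(-4)) = 2 + (-11 + 8) = 2 - 3 = -1)
(428 + z)*(199/l(P(3, 4))) = (428 - 1)*(199/((-1*(-2)))) = 427*(199/2) = 84973/2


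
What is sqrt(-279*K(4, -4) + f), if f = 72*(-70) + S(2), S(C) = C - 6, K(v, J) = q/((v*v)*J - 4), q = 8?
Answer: I*sqrt(1448230)/17 ≈ 70.79*I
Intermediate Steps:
K(v, J) = 8/(-4 + J*v**2) (K(v, J) = 8/((v*v)*J - 4) = 8/(v**2*J - 4) = 8/(J*v**2 - 4) = 8/(-4 + J*v**2))
S(C) = -6 + C
f = -5044 (f = 72*(-70) + (-6 + 2) = -5040 - 4 = -5044)
sqrt(-279*K(4, -4) + f) = sqrt(-2232/(-4 - 4*4**2) - 5044) = sqrt(-2232/(-4 - 4*16) - 5044) = sqrt(-2232/(-4 - 64) - 5044) = sqrt(-2232/(-68) - 5044) = sqrt(-2232*(-1)/68 - 5044) = sqrt(-279*(-2/17) - 5044) = sqrt(558/17 - 5044) = sqrt(-85190/17) = I*sqrt(1448230)/17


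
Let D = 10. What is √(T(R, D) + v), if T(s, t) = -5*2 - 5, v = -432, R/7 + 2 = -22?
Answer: I*√447 ≈ 21.142*I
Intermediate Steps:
R = -168 (R = -14 + 7*(-22) = -14 - 154 = -168)
T(s, t) = -15 (T(s, t) = -10 - 5 = -15)
√(T(R, D) + v) = √(-15 - 432) = √(-447) = I*√447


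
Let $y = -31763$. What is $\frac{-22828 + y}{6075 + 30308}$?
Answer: $- \frac{54591}{36383} \approx -1.5005$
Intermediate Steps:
$\frac{-22828 + y}{6075 + 30308} = \frac{-22828 - 31763}{6075 + 30308} = - \frac{54591}{36383}$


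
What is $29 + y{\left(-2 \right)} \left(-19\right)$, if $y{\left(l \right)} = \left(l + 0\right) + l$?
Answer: $105$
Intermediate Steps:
$y{\left(l \right)} = 2 l$ ($y{\left(l \right)} = l + l = 2 l$)
$29 + y{\left(-2 \right)} \left(-19\right) = 29 + 2 \left(-2\right) \left(-19\right) = 29 - -76 = 29 + 76 = 105$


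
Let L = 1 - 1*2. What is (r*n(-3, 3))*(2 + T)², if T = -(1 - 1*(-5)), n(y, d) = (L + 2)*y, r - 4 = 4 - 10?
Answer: 96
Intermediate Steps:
L = -1 (L = 1 - 2 = -1)
r = -2 (r = 4 + (4 - 10) = 4 - 6 = -2)
n(y, d) = y (n(y, d) = (-1 + 2)*y = 1*y = y)
T = -6 (T = -(1 + 5) = -1*6 = -6)
(r*n(-3, 3))*(2 + T)² = (-2*(-3))*(2 - 6)² = 6*(-4)² = 6*16 = 96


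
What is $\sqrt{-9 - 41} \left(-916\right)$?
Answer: $- 4580 i \sqrt{2} \approx - 6477.1 i$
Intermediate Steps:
$\sqrt{-9 - 41} \left(-916\right) = \sqrt{-50} \left(-916\right) = 5 i \sqrt{2} \left(-916\right) = - 4580 i \sqrt{2}$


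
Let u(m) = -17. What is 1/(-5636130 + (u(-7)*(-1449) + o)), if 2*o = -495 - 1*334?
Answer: -2/11223823 ≈ -1.7819e-7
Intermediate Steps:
o = -829/2 (o = (-495 - 1*334)/2 = (-495 - 334)/2 = (1/2)*(-829) = -829/2 ≈ -414.50)
1/(-5636130 + (u(-7)*(-1449) + o)) = 1/(-5636130 + (-17*(-1449) - 829/2)) = 1/(-5636130 + (24633 - 829/2)) = 1/(-5636130 + 48437/2) = 1/(-11223823/2) = -2/11223823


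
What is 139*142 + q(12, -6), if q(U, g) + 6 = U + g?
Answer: 19738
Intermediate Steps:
q(U, g) = -6 + U + g (q(U, g) = -6 + (U + g) = -6 + U + g)
139*142 + q(12, -6) = 139*142 + (-6 + 12 - 6) = 19738 + 0 = 19738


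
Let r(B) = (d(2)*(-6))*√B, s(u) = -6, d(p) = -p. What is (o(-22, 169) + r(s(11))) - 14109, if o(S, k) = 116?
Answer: -13993 + 12*I*√6 ≈ -13993.0 + 29.394*I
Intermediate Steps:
r(B) = 12*√B (r(B) = (-1*2*(-6))*√B = (-2*(-6))*√B = 12*√B)
(o(-22, 169) + r(s(11))) - 14109 = (116 + 12*√(-6)) - 14109 = (116 + 12*(I*√6)) - 14109 = (116 + 12*I*√6) - 14109 = -13993 + 12*I*√6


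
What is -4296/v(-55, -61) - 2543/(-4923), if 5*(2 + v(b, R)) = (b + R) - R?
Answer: 21182267/63999 ≈ 330.98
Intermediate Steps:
v(b, R) = -2 + b/5 (v(b, R) = -2 + ((b + R) - R)/5 = -2 + ((R + b) - R)/5 = -2 + b/5)
-4296/v(-55, -61) - 2543/(-4923) = -4296/(-2 + (⅕)*(-55)) - 2543/(-4923) = -4296/(-2 - 11) - 2543*(-1/4923) = -4296/(-13) + 2543/4923 = -4296*(-1/13) + 2543/4923 = 4296/13 + 2543/4923 = 21182267/63999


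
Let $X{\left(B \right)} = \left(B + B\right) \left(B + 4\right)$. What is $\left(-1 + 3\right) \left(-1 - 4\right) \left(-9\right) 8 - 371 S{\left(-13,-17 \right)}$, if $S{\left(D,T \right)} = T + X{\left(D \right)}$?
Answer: $-79787$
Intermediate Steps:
$X{\left(B \right)} = 2 B \left(4 + B\right)$
$S{\left(D,T \right)} = T + 2 D \left(4 + D\right)$
$\left(-1 + 3\right) \left(-1 - 4\right) \left(-9\right) 8 - 371 S{\left(-13,-17 \right)} = \left(-1 + 3\right) \left(-1 - 4\right) \left(-9\right) 8 - 371 \left(-17 + 2 \left(-13\right) \left(4 - 13\right)\right) = 2 \left(-5\right) \left(-9\right) 8 - 371 \left(-17 + 2 \left(-13\right) \left(-9\right)\right) = \left(-10\right) \left(-9\right) 8 - 371 \left(-17 + 234\right) = 90 \cdot 8 - 80507 = 720 - 80507 = -79787$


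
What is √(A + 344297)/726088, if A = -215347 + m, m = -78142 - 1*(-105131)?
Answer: √155939/726088 ≈ 0.00054386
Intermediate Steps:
m = 26989 (m = -78142 + 105131 = 26989)
A = -188358 (A = -215347 + 26989 = -188358)
√(A + 344297)/726088 = √(-188358 + 344297)/726088 = √155939*(1/726088) = √155939/726088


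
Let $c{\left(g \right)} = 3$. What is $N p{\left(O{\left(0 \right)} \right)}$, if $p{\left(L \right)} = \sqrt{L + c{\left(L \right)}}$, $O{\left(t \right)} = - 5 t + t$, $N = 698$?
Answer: $698 \sqrt{3} \approx 1209.0$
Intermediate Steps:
$O{\left(t \right)} = - 4 t$
$p{\left(L \right)} = \sqrt{3 + L}$ ($p{\left(L \right)} = \sqrt{L + 3} = \sqrt{3 + L}$)
$N p{\left(O{\left(0 \right)} \right)} = 698 \sqrt{3 - 0} = 698 \sqrt{3 + 0} = 698 \sqrt{3}$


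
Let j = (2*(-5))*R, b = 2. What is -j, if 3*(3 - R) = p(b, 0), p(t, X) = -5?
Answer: 140/3 ≈ 46.667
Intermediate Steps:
R = 14/3 (R = 3 - 1/3*(-5) = 3 + 5/3 = 14/3 ≈ 4.6667)
j = -140/3 (j = (2*(-5))*(14/3) = -10*14/3 = -140/3 ≈ -46.667)
-j = -1*(-140/3) = 140/3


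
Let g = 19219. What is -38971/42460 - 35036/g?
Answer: -2236612209/816038740 ≈ -2.7408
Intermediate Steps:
-38971/42460 - 35036/g = -38971/42460 - 35036/19219 = -2236612209/816038740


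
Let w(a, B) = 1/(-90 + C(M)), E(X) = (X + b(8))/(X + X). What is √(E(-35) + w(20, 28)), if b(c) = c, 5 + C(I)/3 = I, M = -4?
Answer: √2810990/2730 ≈ 0.61414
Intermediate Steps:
C(I) = -15 + 3*I
E(X) = (8 + X)/(2*X) (E(X) = (X + 8)/(X + X) = (8 + X)/((2*X)) = (8 + X)*(1/(2*X)) = (8 + X)/(2*X))
w(a, B) = -1/117 (w(a, B) = 1/(-90 + (-15 + 3*(-4))) = 1/(-90 + (-15 - 12)) = 1/(-90 - 27) = 1/(-117) = -1/117)
√(E(-35) + w(20, 28)) = √((½)*(8 - 35)/(-35) - 1/117) = √((½)*(-1/35)*(-27) - 1/117) = √(27/70 - 1/117) = √(3089/8190) = √2810990/2730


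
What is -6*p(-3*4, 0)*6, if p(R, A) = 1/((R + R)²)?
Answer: -1/16 ≈ -0.062500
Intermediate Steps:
p(R, A) = 1/(4*R²) (p(R, A) = 1/((2*R)²) = 1/(4*R²))
-6*p(-3*4, 0)*6 = -3/(2*(-3*4)²)*6 = -3/(2*(-12)²)*6 = -3/(2*144)*6 = -6*1/576*6 = -1/96*6 = -1/16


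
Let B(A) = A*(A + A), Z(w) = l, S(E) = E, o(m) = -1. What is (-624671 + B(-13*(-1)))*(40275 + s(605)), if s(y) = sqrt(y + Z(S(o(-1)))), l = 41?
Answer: -25145011575 - 624333*sqrt(646) ≈ -2.5161e+10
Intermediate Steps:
Z(w) = 41
B(A) = 2*A**2 (B(A) = A*(2*A) = 2*A**2)
s(y) = sqrt(41 + y) (s(y) = sqrt(y + 41) = sqrt(41 + y))
(-624671 + B(-13*(-1)))*(40275 + s(605)) = (-624671 + 2*(-13*(-1))**2)*(40275 + sqrt(41 + 605)) = (-624671 + 2*13**2)*(40275 + sqrt(646)) = (-624671 + 2*169)*(40275 + sqrt(646)) = (-624671 + 338)*(40275 + sqrt(646)) = -624333*(40275 + sqrt(646)) = -25145011575 - 624333*sqrt(646)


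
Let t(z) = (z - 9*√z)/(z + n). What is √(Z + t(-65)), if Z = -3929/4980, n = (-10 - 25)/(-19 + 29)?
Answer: √(18613246755 + 15289446600*I*√65)/341130 ≈ 0.78461 + 0.67503*I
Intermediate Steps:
n = -7/2 (n = -35/10 = -35*⅒ = -7/2 ≈ -3.5000)
t(z) = (z - 9*√z)/(-7/2 + z) (t(z) = (z - 9*√z)/(z - 7/2) = (z - 9*√z)/(-7/2 + z))
Z = -3929/4980 (Z = -3929*1/4980 = -3929/4980 ≈ -0.78896)
√(Z + t(-65)) = √(-3929/4980 + 2*(-65 - 9*I*√65)/(-7 + 2*(-65))) = √(-3929/4980 + 2*(-65 - 9*I*√65)/(-7 - 130)) = √(-3929/4980 + 2*(-65 - 9*I*√65)/(-137)) = √(-3929/4980 + 2*(-1/137)*(-65 - 9*I*√65)) = √(-3929/4980 + (130/137 + 18*I*√65/137)) = √(109127/682260 + 18*I*√65/137)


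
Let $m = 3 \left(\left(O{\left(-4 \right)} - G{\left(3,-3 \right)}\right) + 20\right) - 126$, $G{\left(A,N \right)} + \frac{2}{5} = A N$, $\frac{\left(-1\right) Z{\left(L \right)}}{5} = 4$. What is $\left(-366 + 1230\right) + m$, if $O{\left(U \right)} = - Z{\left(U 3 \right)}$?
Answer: $\frac{4431}{5} \approx 886.2$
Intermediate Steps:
$Z{\left(L \right)} = -20$ ($Z{\left(L \right)} = \left(-5\right) 4 = -20$)
$G{\left(A,N \right)} = - \frac{2}{5} + A N$
$O{\left(U \right)} = 20$ ($O{\left(U \right)} = \left(-1\right) \left(-20\right) = 20$)
$m = \frac{111}{5}$ ($m = 3 \left(\left(20 - \left(- \frac{2}{5} + 3 \left(-3\right)\right)\right) + 20\right) - 126 = 3 \left(\left(20 - \left(- \frac{2}{5} - 9\right)\right) + 20\right) - 126 = 3 \left(\left(20 - - \frac{47}{5}\right) + 20\right) - 126 = 3 \left(\left(20 + \frac{47}{5}\right) + 20\right) - 126 = 3 \left(\frac{147}{5} + 20\right) - 126 = 3 \cdot \frac{247}{5} - 126 = \frac{741}{5} - 126 = \frac{111}{5} \approx 22.2$)
$\left(-366 + 1230\right) + m = \left(-366 + 1230\right) + \frac{111}{5} = 864 + \frac{111}{5} = \frac{4431}{5}$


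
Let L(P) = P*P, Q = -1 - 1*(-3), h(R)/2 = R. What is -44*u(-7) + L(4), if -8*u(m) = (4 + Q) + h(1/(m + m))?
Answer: 675/14 ≈ 48.214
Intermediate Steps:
h(R) = 2*R
Q = 2 (Q = -1 + 3 = 2)
L(P) = P²
u(m) = -¾ - 1/(8*m) (u(m) = -((4 + 2) + 2/(m + m))/8 = -(6 + 2/((2*m)))/8 = -(6 + 2*(1/(2*m)))/8 = -(6 + 1/m)/8 = -¾ - 1/(8*m))
-44*u(-7) + L(4) = -11*(-1 - 6*(-7))/(2*(-7)) + 4² = -11*(-1)*(-1 + 42)/(2*7) + 16 = -11*(-1)*41/(2*7) + 16 = -44*(-41/56) + 16 = 451/14 + 16 = 675/14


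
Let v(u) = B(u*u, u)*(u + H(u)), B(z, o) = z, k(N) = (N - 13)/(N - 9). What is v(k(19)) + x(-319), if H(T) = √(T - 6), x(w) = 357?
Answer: 44652/125 + 27*I*√15/125 ≈ 357.22 + 0.83656*I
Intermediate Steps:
k(N) = (-13 + N)/(-9 + N)
H(T) = √(-6 + T)
v(u) = u²*(u + √(-6 + u)) (v(u) = (u*u)*(u + √(-6 + u)) = u²*(u + √(-6 + u)))
v(k(19)) + x(-319) = ((-13 + 19)/(-9 + 19))²*((-13 + 19)/(-9 + 19) + √(-6 + (-13 + 19)/(-9 + 19))) + 357 = (6/10)²*(6/10 + √(-6 + 6/10)) + 357 = ((⅒)*6)²*((⅒)*6 + √(-6 + (⅒)*6)) + 357 = (⅗)²*(⅗ + √(-6 + ⅗)) + 357 = 9*(⅗ + √(-27/5))/25 + 357 = 9*(⅗ + 3*I*√15/5)/25 + 357 = (27/125 + 27*I*√15/125) + 357 = 44652/125 + 27*I*√15/125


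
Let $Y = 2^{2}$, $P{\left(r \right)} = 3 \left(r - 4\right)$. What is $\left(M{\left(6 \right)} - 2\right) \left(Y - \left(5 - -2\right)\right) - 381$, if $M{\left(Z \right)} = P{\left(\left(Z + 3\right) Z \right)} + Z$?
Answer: $-843$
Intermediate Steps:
$P{\left(r \right)} = -12 + 3 r$ ($P{\left(r \right)} = 3 \left(-4 + r\right) = -12 + 3 r$)
$Y = 4$
$M{\left(Z \right)} = -12 + Z + 3 Z \left(3 + Z\right)$ ($M{\left(Z \right)} = \left(-12 + 3 \left(Z + 3\right) Z\right) + Z = \left(-12 + 3 \left(3 + Z\right) Z\right) + Z = \left(-12 + 3 Z \left(3 + Z\right)\right) + Z = -12 + Z + 3 Z \left(3 + Z\right)$)
$\left(M{\left(6 \right)} - 2\right) \left(Y - \left(5 - -2\right)\right) - 381 = \left(\left(-12 + 6 + 3 \cdot 6 \left(3 + 6\right)\right) - 2\right) \left(4 - \left(5 - -2\right)\right) - 381 = \left(\left(-12 + 6 + 3 \cdot 6 \cdot 9\right) - 2\right) \left(4 - \left(5 + 2\right)\right) - 381 = \left(\left(-12 + 6 + 162\right) - 2\right) \left(4 - 7\right) - 381 = \left(156 - 2\right) \left(4 - 7\right) - 381 = 154 \left(-3\right) - 381 = -462 - 381 = -843$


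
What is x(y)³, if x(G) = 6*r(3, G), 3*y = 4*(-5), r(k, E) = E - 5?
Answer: -343000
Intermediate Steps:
r(k, E) = -5 + E
y = -20/3 (y = (4*(-5))/3 = (⅓)*(-20) = -20/3 ≈ -6.6667)
x(G) = -30 + 6*G (x(G) = 6*(-5 + G) = -30 + 6*G)
x(y)³ = (-30 + 6*(-20/3))³ = (-30 - 40)³ = (-70)³ = -343000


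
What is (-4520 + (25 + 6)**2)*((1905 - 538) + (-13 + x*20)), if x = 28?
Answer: -6811926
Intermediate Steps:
(-4520 + (25 + 6)**2)*((1905 - 538) + (-13 + x*20)) = (-4520 + (25 + 6)**2)*((1905 - 538) + (-13 + 28*20)) = (-4520 + 31**2)*(1367 + (-13 + 560)) = (-4520 + 961)*(1367 + 547) = -3559*1914 = -6811926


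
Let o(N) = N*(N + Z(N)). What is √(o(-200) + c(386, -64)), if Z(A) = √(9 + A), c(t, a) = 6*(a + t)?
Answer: 2*√(10483 - 50*I*√191) ≈ 204.88 - 6.7454*I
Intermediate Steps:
c(t, a) = 6*a + 6*t
o(N) = N*(N + √(9 + N))
√(o(-200) + c(386, -64)) = √(-200*(-200 + √(9 - 200)) + (6*(-64) + 6*386)) = √(-200*(-200 + √(-191)) + (-384 + 2316)) = √(-200*(-200 + I*√191) + 1932) = √((40000 - 200*I*√191) + 1932) = √(41932 - 200*I*√191)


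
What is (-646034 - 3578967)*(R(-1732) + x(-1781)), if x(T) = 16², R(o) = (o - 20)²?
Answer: -12969739069760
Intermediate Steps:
R(o) = (-20 + o)²
x(T) = 256
(-646034 - 3578967)*(R(-1732) + x(-1781)) = (-646034 - 3578967)*((-20 - 1732)² + 256) = -4225001*((-1752)² + 256) = -4225001*(3069504 + 256) = -4225001*3069760 = -12969739069760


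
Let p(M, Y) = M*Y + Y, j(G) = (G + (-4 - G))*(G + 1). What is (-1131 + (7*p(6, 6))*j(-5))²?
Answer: 12766329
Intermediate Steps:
j(G) = -4 - 4*G (j(G) = -4*(1 + G) = -4 - 4*G)
p(M, Y) = Y + M*Y
(-1131 + (7*p(6, 6))*j(-5))² = (-1131 + (7*(6*(1 + 6)))*(-4 - 4*(-5)))² = (-1131 + (7*(6*7))*(-4 + 20))² = (-1131 + (7*42)*16)² = (-1131 + 294*16)² = (-1131 + 4704)² = 3573² = 12766329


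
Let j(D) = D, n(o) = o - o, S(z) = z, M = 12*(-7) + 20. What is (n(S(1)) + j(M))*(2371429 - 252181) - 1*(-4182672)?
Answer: -131449200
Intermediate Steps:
M = -64 (M = -84 + 20 = -64)
n(o) = 0
(n(S(1)) + j(M))*(2371429 - 252181) - 1*(-4182672) = (0 - 64)*(2371429 - 252181) - 1*(-4182672) = -64*2119248 + 4182672 = -135631872 + 4182672 = -131449200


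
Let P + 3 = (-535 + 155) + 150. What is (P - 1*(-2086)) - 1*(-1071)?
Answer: 2924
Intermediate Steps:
P = -233 (P = -3 + ((-535 + 155) + 150) = -3 + (-380 + 150) = -3 - 230 = -233)
(P - 1*(-2086)) - 1*(-1071) = (-233 - 1*(-2086)) - 1*(-1071) = (-233 + 2086) + 1071 = 1853 + 1071 = 2924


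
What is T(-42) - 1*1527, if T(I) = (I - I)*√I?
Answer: -1527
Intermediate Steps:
T(I) = 0 (T(I) = 0*√I = 0)
T(-42) - 1*1527 = 0 - 1*1527 = 0 - 1527 = -1527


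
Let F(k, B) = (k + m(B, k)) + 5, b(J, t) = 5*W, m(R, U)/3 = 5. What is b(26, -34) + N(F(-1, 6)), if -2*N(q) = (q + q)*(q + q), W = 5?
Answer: -697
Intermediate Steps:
m(R, U) = 15 (m(R, U) = 3*5 = 15)
b(J, t) = 25 (b(J, t) = 5*5 = 25)
F(k, B) = 20 + k (F(k, B) = (k + 15) + 5 = (15 + k) + 5 = 20 + k)
N(q) = -2*q**2 (N(q) = -(q + q)*(q + q)/2 = -2*q*2*q/2 = -2*q**2)
b(26, -34) + N(F(-1, 6)) = 25 - 2*(20 - 1)**2 = 25 - 2*19**2 = 25 - 2*361 = 25 - 722 = -697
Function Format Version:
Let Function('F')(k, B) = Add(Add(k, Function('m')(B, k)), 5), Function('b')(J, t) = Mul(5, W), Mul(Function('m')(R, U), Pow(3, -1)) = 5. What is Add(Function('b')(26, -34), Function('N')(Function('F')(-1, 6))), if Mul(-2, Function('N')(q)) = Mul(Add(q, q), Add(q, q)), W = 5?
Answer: -697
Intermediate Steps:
Function('m')(R, U) = 15 (Function('m')(R, U) = Mul(3, 5) = 15)
Function('b')(J, t) = 25 (Function('b')(J, t) = Mul(5, 5) = 25)
Function('F')(k, B) = Add(20, k) (Function('F')(k, B) = Add(Add(k, 15), 5) = Add(Add(15, k), 5) = Add(20, k))
Function('N')(q) = Mul(-2, Pow(q, 2)) (Function('N')(q) = Mul(Rational(-1, 2), Mul(Add(q, q), Add(q, q))) = Mul(Rational(-1, 2), Mul(Mul(2, q), Mul(2, q))) = Mul(Rational(-1, 2), Mul(4, Pow(q, 2))) = Mul(-2, Pow(q, 2)))
Add(Function('b')(26, -34), Function('N')(Function('F')(-1, 6))) = Add(25, Mul(-2, Pow(Add(20, -1), 2))) = Add(25, Mul(-2, Pow(19, 2))) = Add(25, Mul(-2, 361)) = Add(25, -722) = -697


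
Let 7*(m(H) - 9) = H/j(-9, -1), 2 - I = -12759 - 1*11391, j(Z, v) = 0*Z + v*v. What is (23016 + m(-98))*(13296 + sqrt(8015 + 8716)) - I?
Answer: 305930104 + 897429*sqrt(11) ≈ 3.0891e+8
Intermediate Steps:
j(Z, v) = v**2 (j(Z, v) = 0 + v**2 = v**2)
I = 24152 (I = 2 - (-12759 - 1*11391) = 2 - (-12759 - 11391) = 2 - 1*(-24150) = 2 + 24150 = 24152)
m(H) = 9 + H/7 (m(H) = 9 + (H/((-1)**2))/7 = 9 + (H/1)/7 = 9 + (H*1)/7 = 9 + H/7)
(23016 + m(-98))*(13296 + sqrt(8015 + 8716)) - I = (23016 + (9 + (1/7)*(-98)))*(13296 + sqrt(8015 + 8716)) - 1*24152 = (23016 + (9 - 14))*(13296 + sqrt(16731)) - 24152 = (23016 - 5)*(13296 + 39*sqrt(11)) - 24152 = 23011*(13296 + 39*sqrt(11)) - 24152 = (305954256 + 897429*sqrt(11)) - 24152 = 305930104 + 897429*sqrt(11)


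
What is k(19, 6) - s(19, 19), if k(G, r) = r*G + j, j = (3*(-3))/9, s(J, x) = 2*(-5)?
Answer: 123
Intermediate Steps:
s(J, x) = -10
j = -1 (j = -9*⅑ = -1)
k(G, r) = -1 + G*r (k(G, r) = r*G - 1 = G*r - 1 = -1 + G*r)
k(19, 6) - s(19, 19) = (-1 + 19*6) - 1*(-10) = (-1 + 114) + 10 = 113 + 10 = 123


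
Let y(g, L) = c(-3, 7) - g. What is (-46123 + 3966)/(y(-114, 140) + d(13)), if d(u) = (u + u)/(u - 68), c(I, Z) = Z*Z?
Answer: -2318635/8939 ≈ -259.38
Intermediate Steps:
c(I, Z) = Z²
y(g, L) = 49 - g (y(g, L) = 7² - g = 49 - g)
d(u) = 2*u/(-68 + u) (d(u) = (2*u)/(-68 + u) = 2*u/(-68 + u))
(-46123 + 3966)/(y(-114, 140) + d(13)) = (-46123 + 3966)/((49 - 1*(-114)) + 2*13/(-68 + 13)) = -42157/((49 + 114) + 2*13/(-55)) = -42157/(163 + 2*13*(-1/55)) = -42157/(163 - 26/55) = -42157/8939/55 = -42157*55/8939 = -2318635/8939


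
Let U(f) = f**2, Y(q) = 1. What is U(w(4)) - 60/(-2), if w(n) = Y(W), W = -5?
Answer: 31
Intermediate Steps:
w(n) = 1
U(w(4)) - 60/(-2) = 1**2 - 60/(-2) = 1 - 60*(-1)/2 = 1 - 10*(-3) = 1 + 30 = 31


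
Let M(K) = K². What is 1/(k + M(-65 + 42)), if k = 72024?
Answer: 1/72553 ≈ 1.3783e-5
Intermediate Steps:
1/(k + M(-65 + 42)) = 1/(72024 + (-65 + 42)²) = 1/(72024 + (-23)²) = 1/(72024 + 529) = 1/72553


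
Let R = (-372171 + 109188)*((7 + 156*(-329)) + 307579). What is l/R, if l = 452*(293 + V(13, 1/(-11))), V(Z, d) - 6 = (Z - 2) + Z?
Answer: -72998/33696274773 ≈ -2.1664e-6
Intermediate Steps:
V(Z, d) = 4 + 2*Z (V(Z, d) = 6 + ((Z - 2) + Z) = 6 + ((-2 + Z) + Z) = 6 + (-2 + 2*Z) = 4 + 2*Z)
R = -67392549546 (R = -262983*((7 - 51324) + 307579) = -262983*(-51317 + 307579) = -262983*256262 = -67392549546)
l = 145996 (l = 452*(293 + (4 + 2*13)) = 452*(293 + (4 + 26)) = 452*(293 + 30) = 452*323 = 145996)
l/R = 145996/(-67392549546) = 145996*(-1/67392549546) = -72998/33696274773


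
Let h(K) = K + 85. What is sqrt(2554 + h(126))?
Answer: sqrt(2765) ≈ 52.583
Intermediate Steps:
h(K) = 85 + K
sqrt(2554 + h(126)) = sqrt(2554 + (85 + 126)) = sqrt(2554 + 211) = sqrt(2765)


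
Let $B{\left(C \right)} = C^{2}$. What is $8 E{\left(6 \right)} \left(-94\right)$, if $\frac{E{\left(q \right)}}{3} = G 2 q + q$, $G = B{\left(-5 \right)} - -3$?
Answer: $-771552$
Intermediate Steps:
$G = 28$ ($G = \left(-5\right)^{2} - -3 = 25 + 3 = 28$)
$E{\left(q \right)} = 171 q$ ($E{\left(q \right)} = 3 \left(28 \cdot 2 q + q\right) = 3 \left(56 q + q\right) = 3 \cdot 57 q = 171 q$)
$8 E{\left(6 \right)} \left(-94\right) = 8 \cdot 171 \cdot 6 \left(-94\right) = 8 \cdot 1026 \left(-94\right) = 8208 \left(-94\right) = -771552$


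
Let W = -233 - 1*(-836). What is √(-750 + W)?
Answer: 7*I*√3 ≈ 12.124*I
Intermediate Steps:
W = 603 (W = -233 + 836 = 603)
√(-750 + W) = √(-750 + 603) = √(-147) = 7*I*√3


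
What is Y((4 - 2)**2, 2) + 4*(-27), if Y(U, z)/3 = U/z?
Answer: -102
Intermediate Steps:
Y(U, z) = 3*U/z (Y(U, z) = 3*(U/z) = 3*U/z)
Y((4 - 2)**2, 2) + 4*(-27) = 3*(4 - 2)**2/2 + 4*(-27) = 3*2**2*(1/2) - 108 = 3*4*(1/2) - 108 = 6 - 108 = -102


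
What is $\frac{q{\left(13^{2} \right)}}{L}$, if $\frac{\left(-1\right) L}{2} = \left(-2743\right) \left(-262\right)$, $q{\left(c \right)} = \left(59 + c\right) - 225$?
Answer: $- \frac{3}{1437332} \approx -2.0872 \cdot 10^{-6}$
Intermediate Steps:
$q{\left(c \right)} = -166 + c$
$L = -1437332$ ($L = - 2 \left(\left(-2743\right) \left(-262\right)\right) = \left(-2\right) 718666 = -1437332$)
$\frac{q{\left(13^{2} \right)}}{L} = \frac{-166 + 13^{2}}{-1437332} = \left(-166 + 169\right) \left(- \frac{1}{1437332}\right) = 3 \left(- \frac{1}{1437332}\right) = - \frac{3}{1437332}$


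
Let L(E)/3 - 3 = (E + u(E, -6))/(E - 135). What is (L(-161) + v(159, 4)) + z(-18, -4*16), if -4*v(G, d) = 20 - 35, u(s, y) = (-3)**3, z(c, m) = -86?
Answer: -10559/148 ≈ -71.345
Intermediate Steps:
u(s, y) = -27
v(G, d) = 15/4 (v(G, d) = -(20 - 35)/4 = -1/4*(-15) = 15/4)
L(E) = 9 + 3*(-27 + E)/(-135 + E) (L(E) = 9 + 3*((E - 27)/(E - 135)) = 9 + 3*((-27 + E)/(-135 + E)) = 9 + 3*(-27 + E)/(-135 + E))
(L(-161) + v(159, 4)) + z(-18, -4*16) = (12*(-108 - 161)/(-135 - 161) + 15/4) - 86 = (12*(-269)/(-296) + 15/4) - 86 = (12*(-1/296)*(-269) + 15/4) - 86 = (807/74 + 15/4) - 86 = 2169/148 - 86 = -10559/148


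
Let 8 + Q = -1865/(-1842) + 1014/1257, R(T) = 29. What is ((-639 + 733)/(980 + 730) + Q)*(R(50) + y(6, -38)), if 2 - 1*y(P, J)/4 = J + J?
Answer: -459483554123/219962430 ≈ -2088.9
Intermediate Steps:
y(P, J) = 8 - 8*J (y(P, J) = 8 - 4*(J + J) = 8 - 8*J)
Q = -4770353/771798 (Q = -8 + (-1865/(-1842) + 1014/1257) = -8 + (-1865*(-1/1842) + 1014*(1/1257)) = -8 + (1865/1842 + 338/419) = -8 + 1404031/771798 = -4770353/771798 ≈ -6.1808)
((-639 + 733)/(980 + 730) + Q)*(R(50) + y(6, -38)) = ((-639 + 733)/(980 + 730) - 4770353/771798)*(29 + (8 - 8*(-38))) = (94/1710 - 4770353/771798)*(29 + (8 + 304)) = (94*(1/1710) - 4770353/771798)*(29 + 312) = (47/855 - 4770353/771798)*341 = -1347459103/219962430*341 = -459483554123/219962430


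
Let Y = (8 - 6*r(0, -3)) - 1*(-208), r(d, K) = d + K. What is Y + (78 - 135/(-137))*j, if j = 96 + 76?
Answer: 1893270/137 ≈ 13819.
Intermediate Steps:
r(d, K) = K + d
j = 172
Y = 234 (Y = (8 - 6*(-3 + 0)) - 1*(-208) = (8 - 6*(-3)) + 208 = (8 + 18) + 208 = 26 + 208 = 234)
Y + (78 - 135/(-137))*j = 234 + (78 - 135/(-137))*172 = 234 + (78 - 135*(-1)/137)*172 = 234 + (78 - 1*(-135/137))*172 = 234 + (78 + 135/137)*172 = 234 + (10821/137)*172 = 234 + 1861212/137 = 1893270/137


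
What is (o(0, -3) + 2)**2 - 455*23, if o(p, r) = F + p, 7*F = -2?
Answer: -512641/49 ≈ -10462.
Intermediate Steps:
F = -2/7 (F = (1/7)*(-2) = -2/7 ≈ -0.28571)
o(p, r) = -2/7 + p
(o(0, -3) + 2)**2 - 455*23 = ((-2/7 + 0) + 2)**2 - 455*23 = (-2/7 + 2)**2 - 10465 = (12/7)**2 - 10465 = 144/49 - 10465 = -512641/49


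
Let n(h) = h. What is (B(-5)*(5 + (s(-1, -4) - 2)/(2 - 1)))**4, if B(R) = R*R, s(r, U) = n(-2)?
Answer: 390625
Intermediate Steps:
s(r, U) = -2
B(R) = R**2
(B(-5)*(5 + (s(-1, -4) - 2)/(2 - 1)))**4 = ((-5)**2*(5 + (-2 - 2)/(2 - 1)))**4 = (25*(5 - 4/1))**4 = (25*(5 - 4*1))**4 = (25*(5 - 4))**4 = (25*1)**4 = 25**4 = 390625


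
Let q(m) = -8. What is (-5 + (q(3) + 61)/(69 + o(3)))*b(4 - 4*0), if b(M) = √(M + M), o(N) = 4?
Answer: -624*√2/73 ≈ -12.089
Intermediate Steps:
b(M) = √2*√M (b(M) = √(2*M) = √2*√M)
(-5 + (q(3) + 61)/(69 + o(3)))*b(4 - 4*0) = (-5 + (-8 + 61)/(69 + 4))*(√2*√(4 - 4*0)) = (-5 + 53/73)*(√2*√(4 + 0)) = (-5 + 53*(1/73))*(√2*√4) = (-5 + 53/73)*(√2*2) = -624*√2/73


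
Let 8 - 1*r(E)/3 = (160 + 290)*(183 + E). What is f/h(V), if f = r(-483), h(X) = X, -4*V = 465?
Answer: -540032/155 ≈ -3484.1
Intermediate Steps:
V = -465/4 (V = -¼*465 = -465/4 ≈ -116.25)
r(E) = -247026 - 1350*E (r(E) = 24 - 3*(160 + 290)*(183 + E) = 24 - 1350*(183 + E) = 24 - 3*(82350 + 450*E) = 24 + (-247050 - 1350*E) = -247026 - 1350*E)
f = 405024 (f = -247026 - 1350*(-483) = -247026 + 652050 = 405024)
f/h(V) = 405024/(-465/4) = 405024*(-4/465) = -540032/155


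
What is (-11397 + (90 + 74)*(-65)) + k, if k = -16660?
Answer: -38717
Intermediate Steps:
(-11397 + (90 + 74)*(-65)) + k = (-11397 + (90 + 74)*(-65)) - 16660 = (-11397 + 164*(-65)) - 16660 = (-11397 - 10660) - 16660 = -22057 - 16660 = -38717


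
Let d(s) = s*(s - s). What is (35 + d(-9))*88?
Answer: 3080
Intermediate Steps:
d(s) = 0 (d(s) = s*0 = 0)
(35 + d(-9))*88 = (35 + 0)*88 = 35*88 = 3080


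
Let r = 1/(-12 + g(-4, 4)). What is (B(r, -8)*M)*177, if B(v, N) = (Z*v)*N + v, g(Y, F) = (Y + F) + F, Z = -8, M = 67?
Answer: -770835/8 ≈ -96354.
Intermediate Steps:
g(Y, F) = Y + 2*F (g(Y, F) = (F + Y) + F = Y + 2*F)
r = -⅛ (r = 1/(-12 + (-4 + 2*4)) = 1/(-12 + (-4 + 8)) = 1/(-12 + 4) = 1/(-8) = -⅛ ≈ -0.12500)
B(v, N) = v - 8*N*v (B(v, N) = (-8*v)*N + v = -8*N*v + v = v - 8*N*v)
(B(r, -8)*M)*177 = (-(1 - 8*(-8))/8*67)*177 = (-(1 + 64)/8*67)*177 = (-⅛*65*67)*177 = -65/8*67*177 = -4355/8*177 = -770835/8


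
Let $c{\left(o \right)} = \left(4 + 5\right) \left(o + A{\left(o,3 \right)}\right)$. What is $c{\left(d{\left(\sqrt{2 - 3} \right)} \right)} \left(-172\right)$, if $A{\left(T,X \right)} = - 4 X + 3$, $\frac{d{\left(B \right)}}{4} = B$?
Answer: $13932 - 6192 i \approx 13932.0 - 6192.0 i$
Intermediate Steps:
$d{\left(B \right)} = 4 B$
$A{\left(T,X \right)} = 3 - 4 X$
$c{\left(o \right)} = -81 + 9 o$ ($c{\left(o \right)} = \left(4 + 5\right) \left(o + \left(3 - 12\right)\right) = 9 \left(o + \left(3 - 12\right)\right) = 9 \left(o - 9\right) = 9 \left(-9 + o\right) = -81 + 9 o$)
$c{\left(d{\left(\sqrt{2 - 3} \right)} \right)} \left(-172\right) = \left(-81 + 9 \cdot 4 \sqrt{2 - 3}\right) \left(-172\right) = \left(-81 + 9 \cdot 4 \sqrt{-1}\right) \left(-172\right) = \left(-81 + 9 \cdot 4 i\right) \left(-172\right) = \left(-81 + 36 i\right) \left(-172\right) = 13932 - 6192 i$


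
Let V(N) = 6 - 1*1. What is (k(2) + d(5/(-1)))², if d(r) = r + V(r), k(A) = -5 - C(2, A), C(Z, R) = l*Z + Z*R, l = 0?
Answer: 81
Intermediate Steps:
V(N) = 5 (V(N) = 6 - 1 = 5)
C(Z, R) = R*Z (C(Z, R) = 0*Z + Z*R = 0 + R*Z = R*Z)
k(A) = -5 - 2*A (k(A) = -5 - A*2 = -5 - 2*A)
d(r) = 5 + r (d(r) = r + 5 = 5 + r)
(k(2) + d(5/(-1)))² = ((-5 - 2*2) + (5 + 5/(-1)))² = ((-5 - 4) + (5 + 5*(-1)))² = (-9 + (5 - 5))² = (-9 + 0)² = (-9)² = 81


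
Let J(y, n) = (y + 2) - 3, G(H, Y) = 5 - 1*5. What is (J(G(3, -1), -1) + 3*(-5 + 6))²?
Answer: 4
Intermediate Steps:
G(H, Y) = 0 (G(H, Y) = 5 - 5 = 0)
J(y, n) = -1 + y (J(y, n) = (2 + y) - 3 = -1 + y)
(J(G(3, -1), -1) + 3*(-5 + 6))² = ((-1 + 0) + 3*(-5 + 6))² = (-1 + 3*1)² = (-1 + 3)² = 2² = 4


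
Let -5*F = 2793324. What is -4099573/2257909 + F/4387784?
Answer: -24061818870169/12384021229570 ≈ -1.9430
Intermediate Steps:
F = -2793324/5 (F = -⅕*2793324 = -2793324/5 ≈ -5.5867e+5)
-4099573/2257909 + F/4387784 = -4099573/2257909 - 2793324/5/4387784 = -4099573*1/2257909 - 2793324/5*1/4387784 = -4099573/2257909 - 698331/5484730 = -24061818870169/12384021229570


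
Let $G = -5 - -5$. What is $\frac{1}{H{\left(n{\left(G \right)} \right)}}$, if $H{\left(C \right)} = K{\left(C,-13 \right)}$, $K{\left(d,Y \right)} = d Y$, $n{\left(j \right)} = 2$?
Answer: $- \frac{1}{26} \approx -0.038462$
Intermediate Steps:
$G = 0$ ($G = -5 + 5 = 0$)
$K{\left(d,Y \right)} = Y d$
$H{\left(C \right)} = - 13 C$
$\frac{1}{H{\left(n{\left(G \right)} \right)}} = \frac{1}{\left(-13\right) 2} = \frac{1}{-26} = - \frac{1}{26}$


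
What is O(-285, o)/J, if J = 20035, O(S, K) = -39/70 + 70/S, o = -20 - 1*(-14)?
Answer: -3203/79939650 ≈ -4.0068e-5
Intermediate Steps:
o = -6 (o = -20 + 14 = -6)
O(S, K) = -39/70 + 70/S (O(S, K) = -39*1/70 + 70/S = -39/70 + 70/S)
O(-285, o)/J = (-39/70 + 70/(-285))/20035 = (-39/70 + 70*(-1/285))*(1/20035) = (-39/70 - 14/57)*(1/20035) = -3203/3990*1/20035 = -3203/79939650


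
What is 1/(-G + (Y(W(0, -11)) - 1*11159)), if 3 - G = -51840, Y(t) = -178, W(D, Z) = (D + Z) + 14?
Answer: -1/63180 ≈ -1.5828e-5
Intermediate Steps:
W(D, Z) = 14 + D + Z
G = 51843 (G = 3 - 1*(-51840) = 3 + 51840 = 51843)
1/(-G + (Y(W(0, -11)) - 1*11159)) = 1/(-1*51843 + (-178 - 1*11159)) = 1/(-51843 + (-178 - 11159)) = 1/(-51843 - 11337) = 1/(-63180) = -1/63180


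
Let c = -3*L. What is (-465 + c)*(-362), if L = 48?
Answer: 220458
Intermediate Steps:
c = -144 (c = -3*48 = -144)
(-465 + c)*(-362) = (-465 - 144)*(-362) = -609*(-362) = 220458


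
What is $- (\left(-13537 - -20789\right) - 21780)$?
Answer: $14528$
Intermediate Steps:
$- (\left(-13537 - -20789\right) - 21780) = - (\left(-13537 + 20789\right) - 21780) = - (7252 - 21780) = \left(-1\right) \left(-14528\right) = 14528$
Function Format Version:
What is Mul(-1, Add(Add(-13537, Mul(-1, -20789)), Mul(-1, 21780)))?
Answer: 14528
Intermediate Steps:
Mul(-1, Add(Add(-13537, Mul(-1, -20789)), Mul(-1, 21780))) = Mul(-1, Add(Add(-13537, 20789), -21780)) = Mul(-1, Add(7252, -21780)) = Mul(-1, -14528) = 14528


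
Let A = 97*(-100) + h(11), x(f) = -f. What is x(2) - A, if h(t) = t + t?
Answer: 9676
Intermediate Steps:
h(t) = 2*t
A = -9678 (A = 97*(-100) + 2*11 = -9700 + 22 = -9678)
x(2) - A = -1*2 - 1*(-9678) = -2 + 9678 = 9676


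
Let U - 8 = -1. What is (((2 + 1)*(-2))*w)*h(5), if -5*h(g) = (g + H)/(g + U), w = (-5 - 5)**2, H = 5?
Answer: 100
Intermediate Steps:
U = 7 (U = 8 - 1 = 7)
w = 100 (w = (-10)**2 = 100)
h(g) = -(5 + g)/(5*(7 + g)) (h(g) = -(g + 5)/(5*(g + 7)) = -(5 + g)/(5*(7 + g)))
(((2 + 1)*(-2))*w)*h(5) = (((2 + 1)*(-2))*100)*((-5 - 1*5)/(5*(7 + 5))) = ((3*(-2))*100)*((1/5)*(-5 - 5)/12) = (-6*100)*((1/5)*(1/12)*(-10)) = -600*(-1/6) = 100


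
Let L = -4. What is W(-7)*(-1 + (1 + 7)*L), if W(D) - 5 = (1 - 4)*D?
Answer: -858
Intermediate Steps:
W(D) = 5 - 3*D (W(D) = 5 + (1 - 4)*D = 5 - 3*D)
W(-7)*(-1 + (1 + 7)*L) = (5 - 3*(-7))*(-1 + (1 + 7)*(-4)) = (5 + 21)*(-1 + 8*(-4)) = 26*(-1 - 32) = 26*(-33) = -858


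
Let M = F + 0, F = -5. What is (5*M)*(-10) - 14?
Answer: 236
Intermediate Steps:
M = -5 (M = -5 + 0 = -5)
(5*M)*(-10) - 14 = (5*(-5))*(-10) - 14 = -25*(-10) - 14 = 250 - 14 = 236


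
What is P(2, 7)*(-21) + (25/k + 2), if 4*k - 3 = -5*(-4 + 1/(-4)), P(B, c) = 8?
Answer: -15702/97 ≈ -161.88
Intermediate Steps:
k = 97/16 (k = 3/4 + (-5*(-4 + 1/(-4)))/4 = 3/4 + (-5*(-4 - 1/4))/4 = 3/4 + (-5*(-17/4))/4 = 3/4 + (1/4)*(85/4) = 3/4 + 85/16 = 97/16 ≈ 6.0625)
P(2, 7)*(-21) + (25/k + 2) = 8*(-21) + (25/(97/16) + 2) = -168 + (25*(16/97) + 2) = -168 + (400/97 + 2) = -168 + 594/97 = -15702/97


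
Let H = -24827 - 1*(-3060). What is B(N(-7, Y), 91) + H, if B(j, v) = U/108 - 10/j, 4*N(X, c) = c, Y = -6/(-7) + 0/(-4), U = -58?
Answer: -1177967/54 ≈ -21814.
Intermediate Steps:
Y = 6/7 (Y = -6*(-1/7) + 0*(-1/4) = 6/7 + 0 = 6/7 ≈ 0.85714)
N(X, c) = c/4
B(j, v) = -29/54 - 10/j (B(j, v) = -58/108 - 10/j = -58*1/108 - 10/j = -29/54 - 10/j)
H = -21767 (H = -24827 + 3060 = -21767)
B(N(-7, Y), 91) + H = (-29/54 - 10/((1/4)*(6/7))) - 21767 = (-29/54 - 10/3/14) - 21767 = (-29/54 - 10*14/3) - 21767 = (-29/54 - 140/3) - 21767 = -2549/54 - 21767 = -1177967/54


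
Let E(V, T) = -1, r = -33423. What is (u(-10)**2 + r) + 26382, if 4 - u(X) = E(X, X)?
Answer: -7016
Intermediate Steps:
u(X) = 5 (u(X) = 4 - 1*(-1) = 4 + 1 = 5)
(u(-10)**2 + r) + 26382 = (5**2 - 33423) + 26382 = (25 - 33423) + 26382 = -33398 + 26382 = -7016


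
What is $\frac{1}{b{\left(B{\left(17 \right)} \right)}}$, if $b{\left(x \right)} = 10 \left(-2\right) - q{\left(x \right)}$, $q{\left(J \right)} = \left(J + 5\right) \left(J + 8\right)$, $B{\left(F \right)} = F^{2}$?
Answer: $- \frac{1}{87338} \approx -1.145 \cdot 10^{-5}$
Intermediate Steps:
$q{\left(J \right)} = \left(5 + J\right) \left(8 + J\right)$
$b{\left(x \right)} = -60 - x^{2} - 13 x$ ($b{\left(x \right)} = 10 \left(-2\right) - \left(40 + x^{2} + 13 x\right) = -20 - \left(40 + x^{2} + 13 x\right) = -60 - x^{2} - 13 x$)
$\frac{1}{b{\left(B{\left(17 \right)} \right)}} = \frac{1}{-60 - \left(17^{2}\right)^{2} - 13 \cdot 17^{2}} = \frac{1}{-60 - 289^{2} - 3757} = \frac{1}{-60 - 83521 - 3757} = \frac{1}{-87338} = - \frac{1}{87338}$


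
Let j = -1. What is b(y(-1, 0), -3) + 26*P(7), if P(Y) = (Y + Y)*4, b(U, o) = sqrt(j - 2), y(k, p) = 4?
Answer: 1456 + I*sqrt(3) ≈ 1456.0 + 1.732*I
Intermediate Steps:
b(U, o) = I*sqrt(3) (b(U, o) = sqrt(-1 - 2) = sqrt(-3) = I*sqrt(3))
P(Y) = 8*Y (P(Y) = (2*Y)*4 = 8*Y)
b(y(-1, 0), -3) + 26*P(7) = I*sqrt(3) + 26*(8*7) = I*sqrt(3) + 26*56 = I*sqrt(3) + 1456 = 1456 + I*sqrt(3)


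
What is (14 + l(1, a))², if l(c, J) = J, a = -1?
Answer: 169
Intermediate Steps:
(14 + l(1, a))² = (14 - 1)² = 13² = 169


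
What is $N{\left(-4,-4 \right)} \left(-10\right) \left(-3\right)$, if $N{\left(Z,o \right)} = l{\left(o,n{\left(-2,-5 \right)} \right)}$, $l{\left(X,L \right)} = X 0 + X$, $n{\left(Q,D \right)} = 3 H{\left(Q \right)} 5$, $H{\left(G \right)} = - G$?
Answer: $-120$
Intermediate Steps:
$n{\left(Q,D \right)} = - 15 Q$ ($n{\left(Q,D \right)} = 3 \left(- Q\right) 5 = - 3 Q 5 = - 15 Q$)
$l{\left(X,L \right)} = X$ ($l{\left(X,L \right)} = 0 + X = X$)
$N{\left(Z,o \right)} = o$
$N{\left(-4,-4 \right)} \left(-10\right) \left(-3\right) = \left(-4\right) \left(-10\right) \left(-3\right) = 40 \left(-3\right) = -120$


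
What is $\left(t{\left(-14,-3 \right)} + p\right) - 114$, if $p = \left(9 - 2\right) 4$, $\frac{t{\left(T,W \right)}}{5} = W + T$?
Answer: $-171$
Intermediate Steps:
$t{\left(T,W \right)} = 5 T + 5 W$ ($t{\left(T,W \right)} = 5 \left(W + T\right) = 5 \left(T + W\right) = 5 T + 5 W$)
$p = 28$ ($p = 7 \cdot 4 = 28$)
$\left(t{\left(-14,-3 \right)} + p\right) - 114 = \left(\left(5 \left(-14\right) + 5 \left(-3\right)\right) + 28\right) - 114 = \left(\left(-70 - 15\right) + 28\right) - 114 = \left(-85 + 28\right) - 114 = -57 - 114 = -171$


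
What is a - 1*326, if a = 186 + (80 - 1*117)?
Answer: -177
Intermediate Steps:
a = 149 (a = 186 + (80 - 117) = 186 - 37 = 149)
a - 1*326 = 149 - 1*326 = 149 - 326 = -177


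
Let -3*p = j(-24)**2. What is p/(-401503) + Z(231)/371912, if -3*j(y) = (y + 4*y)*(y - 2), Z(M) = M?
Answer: 402538260779/447971351208 ≈ 0.89858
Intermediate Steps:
j(y) = -5*y*(-2 + y)/3 (j(y) = -(y + 4*y)*(y - 2)/3 = -5*y*(-2 + y)/3)
p = -1081600/3 (p = -1600*(2 - 1*(-24))**2/3 = -1600*(2 + 24)**2/3 = -((5/3)*(-24)*26)**2/3 = -1/3*(-1040)**2 = -1/3*1081600 = -1081600/3 ≈ -3.6053e+5)
p/(-401503) + Z(231)/371912 = -1081600/3/(-401503) + 231/371912 = -1081600/3*(-1/401503) + 231*(1/371912) = 1081600/1204509 + 231/371912 = 402538260779/447971351208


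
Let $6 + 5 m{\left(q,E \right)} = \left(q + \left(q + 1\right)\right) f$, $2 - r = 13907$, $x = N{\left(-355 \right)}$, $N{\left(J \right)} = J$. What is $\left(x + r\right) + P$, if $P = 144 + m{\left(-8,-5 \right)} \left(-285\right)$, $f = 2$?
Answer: $-12064$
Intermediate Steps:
$x = -355$
$r = -13905$ ($r = 2 - 13907 = -13905$)
$m{\left(q,E \right)} = - \frac{4}{5} + \frac{4 q}{5}$ ($m{\left(q,E \right)} = - \frac{6}{5} + \frac{\left(q + \left(q + 1\right)\right) 2}{5} = - \frac{6}{5} + \frac{\left(q + \left(1 + q\right)\right) 2}{5} = - \frac{6}{5} + \frac{\left(1 + 2 q\right) 2}{5} = - \frac{6}{5} + \frac{2 + 4 q}{5} = - \frac{6}{5} + \left(\frac{2}{5} + \frac{4 q}{5}\right) = - \frac{4}{5} + \frac{4 q}{5}$)
$P = 2196$ ($P = 144 + \left(- \frac{4}{5} + \frac{4}{5} \left(-8\right)\right) \left(-285\right) = 144 + \left(- \frac{4}{5} - \frac{32}{5}\right) \left(-285\right) = 144 - -2052 = 144 + 2052 = 2196$)
$\left(x + r\right) + P = \left(-355 - 13905\right) + 2196 = -14260 + 2196 = -12064$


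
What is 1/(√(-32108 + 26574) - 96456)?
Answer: -48228/4651882735 - I*√5534/9303765470 ≈ -1.0367e-5 - 7.9958e-9*I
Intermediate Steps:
1/(√(-32108 + 26574) - 96456) = 1/(√(-5534) - 96456) = 1/(I*√5534 - 96456) = 1/(-96456 + I*√5534)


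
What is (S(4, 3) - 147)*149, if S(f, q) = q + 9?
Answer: -20115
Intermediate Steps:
S(f, q) = 9 + q
(S(4, 3) - 147)*149 = ((9 + 3) - 147)*149 = (12 - 147)*149 = -135*149 = -20115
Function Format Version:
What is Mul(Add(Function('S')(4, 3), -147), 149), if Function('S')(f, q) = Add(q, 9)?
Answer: -20115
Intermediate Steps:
Function('S')(f, q) = Add(9, q)
Mul(Add(Function('S')(4, 3), -147), 149) = Mul(Add(Add(9, 3), -147), 149) = Mul(Add(12, -147), 149) = Mul(-135, 149) = -20115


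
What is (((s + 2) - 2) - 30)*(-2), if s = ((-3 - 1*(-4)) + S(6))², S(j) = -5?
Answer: 28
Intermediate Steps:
s = 16 (s = ((-3 - 1*(-4)) - 5)² = ((-3 + 4) - 5)² = (1 - 5)² = (-4)² = 16)
(((s + 2) - 2) - 30)*(-2) = (((16 + 2) - 2) - 30)*(-2) = ((18 - 2) - 30)*(-2) = (16 - 30)*(-2) = -14*(-2) = 28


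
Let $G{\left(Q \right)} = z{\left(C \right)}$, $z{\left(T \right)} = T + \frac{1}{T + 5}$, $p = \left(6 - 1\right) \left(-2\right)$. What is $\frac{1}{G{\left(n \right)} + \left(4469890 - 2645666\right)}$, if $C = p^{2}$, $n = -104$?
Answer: $\frac{105}{191554021} \approx 5.4815 \cdot 10^{-7}$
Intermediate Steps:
$p = -10$ ($p = 5 \left(-2\right) = -10$)
$C = 100$ ($C = \left(-10\right)^{2} = 100$)
$z{\left(T \right)} = T + \frac{1}{5 + T}$
$G{\left(Q \right)} = \frac{10501}{105}$ ($G{\left(Q \right)} = \frac{1 + 100^{2} + 5 \cdot 100}{5 + 100} = \frac{1 + 10000 + 500}{105} = \frac{1}{105} \cdot 10501 = \frac{10501}{105}$)
$\frac{1}{G{\left(n \right)} + \left(4469890 - 2645666\right)} = \frac{1}{\frac{10501}{105} + \left(4469890 - 2645666\right)} = \frac{1}{\frac{10501}{105} + 1824224} = \frac{1}{\frac{191554021}{105}} = \frac{105}{191554021}$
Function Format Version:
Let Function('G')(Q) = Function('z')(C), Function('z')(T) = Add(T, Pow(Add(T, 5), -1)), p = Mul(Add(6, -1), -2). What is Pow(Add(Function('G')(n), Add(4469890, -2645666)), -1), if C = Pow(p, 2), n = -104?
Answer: Rational(105, 191554021) ≈ 5.4815e-7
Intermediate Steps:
p = -10 (p = Mul(5, -2) = -10)
C = 100 (C = Pow(-10, 2) = 100)
Function('z')(T) = Add(T, Pow(Add(5, T), -1))
Function('G')(Q) = Rational(10501, 105) (Function('G')(Q) = Mul(Pow(Add(5, 100), -1), Add(1, Pow(100, 2), Mul(5, 100))) = Mul(Pow(105, -1), Add(1, 10000, 500)) = Mul(Rational(1, 105), 10501) = Rational(10501, 105))
Pow(Add(Function('G')(n), Add(4469890, -2645666)), -1) = Pow(Add(Rational(10501, 105), Add(4469890, -2645666)), -1) = Pow(Add(Rational(10501, 105), 1824224), -1) = Pow(Rational(191554021, 105), -1) = Rational(105, 191554021)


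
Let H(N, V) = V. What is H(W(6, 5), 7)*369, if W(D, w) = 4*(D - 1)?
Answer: 2583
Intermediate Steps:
W(D, w) = -4 + 4*D (W(D, w) = 4*(-1 + D) = -4 + 4*D)
H(W(6, 5), 7)*369 = 7*369 = 2583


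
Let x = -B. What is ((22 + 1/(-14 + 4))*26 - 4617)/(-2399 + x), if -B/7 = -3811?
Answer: 3373/24230 ≈ 0.13921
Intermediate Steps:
B = 26677 (B = -7*(-3811) = 26677)
x = -26677 (x = -1*26677 = -26677)
((22 + 1/(-14 + 4))*26 - 4617)/(-2399 + x) = ((22 + 1/(-14 + 4))*26 - 4617)/(-2399 - 26677) = ((22 + 1/(-10))*26 - 4617)/(-29076) = ((22 - 1/10)*26 - 4617)*(-1/29076) = ((219/10)*26 - 4617)*(-1/29076) = (2847/5 - 4617)*(-1/29076) = -20238/5*(-1/29076) = 3373/24230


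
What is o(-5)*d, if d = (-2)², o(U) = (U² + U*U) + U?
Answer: 180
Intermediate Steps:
o(U) = U + 2*U² (o(U) = (U² + U²) + U = 2*U² + U = U + 2*U²)
d = 4
o(-5)*d = -5*(1 + 2*(-5))*4 = -5*(1 - 10)*4 = -5*(-9)*4 = 45*4 = 180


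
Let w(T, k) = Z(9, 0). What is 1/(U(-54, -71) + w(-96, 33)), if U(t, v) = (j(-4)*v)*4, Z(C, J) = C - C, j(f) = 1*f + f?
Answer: 1/2272 ≈ 0.00044014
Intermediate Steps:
j(f) = 2*f (j(f) = f + f = 2*f)
Z(C, J) = 0
U(t, v) = -32*v (U(t, v) = ((2*(-4))*v)*4 = -8*v*4 = -32*v)
w(T, k) = 0
1/(U(-54, -71) + w(-96, 33)) = 1/(-32*(-71) + 0) = 1/(2272 + 0) = 1/2272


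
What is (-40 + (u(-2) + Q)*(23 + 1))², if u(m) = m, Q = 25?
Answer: 262144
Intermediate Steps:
(-40 + (u(-2) + Q)*(23 + 1))² = (-40 + (-2 + 25)*(23 + 1))² = (-40 + 23*24)² = (-40 + 552)² = 512² = 262144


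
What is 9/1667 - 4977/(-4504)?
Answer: 8337195/7508168 ≈ 1.1104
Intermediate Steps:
9/1667 - 4977/(-4504) = 9*(1/1667) - 4977*(-1/4504) = 9/1667 + 4977/4504 = 8337195/7508168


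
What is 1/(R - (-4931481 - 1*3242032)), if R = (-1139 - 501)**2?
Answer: 1/10863113 ≈ 9.2055e-8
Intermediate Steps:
R = 2689600 (R = (-1640)**2 = 2689600)
1/(R - (-4931481 - 1*3242032)) = 1/(2689600 - (-4931481 - 1*3242032)) = 1/(2689600 - (-4931481 - 3242032)) = 1/(2689600 - 1*(-8173513)) = 1/(2689600 + 8173513) = 1/10863113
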